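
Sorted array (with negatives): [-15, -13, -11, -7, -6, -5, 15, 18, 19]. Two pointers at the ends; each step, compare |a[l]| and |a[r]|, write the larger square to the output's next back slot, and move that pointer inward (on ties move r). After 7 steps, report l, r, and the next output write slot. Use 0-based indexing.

[0,8] |-15|<=|19| out[8]=361 → r--
[0,7] |-15|<=|18| out[7]=324 → r--
[0,6] |-15|<=|15| out[6]=225 → r--
[0,5] |-15|>|-5| out[5]=225 → l++
[1,5] |-13|>|-5| out[4]=169 → l++
[2,5] |-11|>|-5| out[3]=121 → l++
[3,5] |-7|>|-5| out[2]=49 → l++

l=4, r=5, next write slot=1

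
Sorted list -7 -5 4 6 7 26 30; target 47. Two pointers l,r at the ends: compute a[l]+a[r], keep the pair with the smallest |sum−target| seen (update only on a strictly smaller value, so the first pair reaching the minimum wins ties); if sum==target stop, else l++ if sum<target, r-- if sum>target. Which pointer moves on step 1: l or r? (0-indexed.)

l

l=0 r=6: -7+30=23 d=24 *, l++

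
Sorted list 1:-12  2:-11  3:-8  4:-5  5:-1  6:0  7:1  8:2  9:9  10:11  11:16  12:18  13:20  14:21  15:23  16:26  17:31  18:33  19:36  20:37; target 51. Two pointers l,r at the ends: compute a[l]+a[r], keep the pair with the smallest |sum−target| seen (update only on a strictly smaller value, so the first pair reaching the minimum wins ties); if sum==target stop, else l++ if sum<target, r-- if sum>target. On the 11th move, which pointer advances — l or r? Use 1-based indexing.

l=1 r=20: -12+37=25 d=26 *, l++
l=2 r=20: -11+37=26 d=25 *, l++
l=3 r=20: -8+37=29 d=22 *, l++
l=4 r=20: -5+37=32 d=19 *, l++
l=5 r=20: -1+37=36 d=15 *, l++
l=6 r=20: 0+37=37 d=14 *, l++
l=7 r=20: 1+37=38 d=13 *, l++
l=8 r=20: 2+37=39 d=12 *, l++
l=9 r=20: 9+37=46 d=5 *, l++
l=10 r=20: 11+37=48 d=3 *, l++
l=11 r=20: 16+37=53 d=2 *, r--

r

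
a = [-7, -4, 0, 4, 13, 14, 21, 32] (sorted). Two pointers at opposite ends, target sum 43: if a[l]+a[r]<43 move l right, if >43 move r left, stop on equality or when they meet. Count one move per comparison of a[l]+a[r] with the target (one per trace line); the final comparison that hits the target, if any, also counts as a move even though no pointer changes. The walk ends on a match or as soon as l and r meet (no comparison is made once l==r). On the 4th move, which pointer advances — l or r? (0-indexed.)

l

[0,7] -7+32=25 <43 → l++
[1,7] -4+32=28 <43 → l++
[2,7] 0+32=32 <43 → l++
[3,7] 4+32=36 <43 → l++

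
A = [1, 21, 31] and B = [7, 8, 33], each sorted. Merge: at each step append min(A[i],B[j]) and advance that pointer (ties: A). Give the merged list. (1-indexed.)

[1, 7, 8, 21, 31, 33]

[i=1,j=1] A[i]=1<=B[j]=7 take 1 → i++
[i=2,j=1] A[i]=21>B[j]=7 take 7 → j++
[i=2,j=2] A[i]=21>B[j]=8 take 8 → j++
[i=2,j=3] A[i]=21<=B[j]=33 take 21 → i++
[i=3,j=3] A[i]=31<=B[j]=33 take 31 → i++
[i=4,j=3] A done, take B[j]=33 → j++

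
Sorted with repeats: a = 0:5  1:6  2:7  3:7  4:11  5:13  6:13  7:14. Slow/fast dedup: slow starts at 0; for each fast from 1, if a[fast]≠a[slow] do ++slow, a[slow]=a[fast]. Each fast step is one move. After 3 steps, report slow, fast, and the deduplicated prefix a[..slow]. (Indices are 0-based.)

(s=0,f=1) a[fast]=6≠a[slow]=5 write a[1]=6 → slow++,fast++
(s=1,f=2) a[fast]=7≠a[slow]=6 write a[2]=7 → slow++,fast++
(s=2,f=3) a[fast]=7=a[slow] dup → fast++

slow=2, fast=4, prefix=[5, 6, 7]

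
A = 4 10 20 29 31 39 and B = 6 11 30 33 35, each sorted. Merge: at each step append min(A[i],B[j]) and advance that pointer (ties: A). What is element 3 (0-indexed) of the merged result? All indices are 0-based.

merged[3] = 11

i=0 j=0: A[i]=4<=B[j]=6 take 4, i++
i=1 j=0: A[i]=10>B[j]=6 take 6, j++
i=1 j=1: A[i]=10<=B[j]=11 take 10, i++
i=2 j=1: A[i]=20>B[j]=11 take 11, j++
i=2 j=2: A[i]=20<=B[j]=30 take 20, i++
i=3 j=2: A[i]=29<=B[j]=30 take 29, i++
i=4 j=2: A[i]=31>B[j]=30 take 30, j++
i=4 j=3: A[i]=31<=B[j]=33 take 31, i++
i=5 j=3: A[i]=39>B[j]=33 take 33, j++
i=5 j=4: A[i]=39>B[j]=35 take 35, j++
i=5 j=5: B done, take A[i]=39, i++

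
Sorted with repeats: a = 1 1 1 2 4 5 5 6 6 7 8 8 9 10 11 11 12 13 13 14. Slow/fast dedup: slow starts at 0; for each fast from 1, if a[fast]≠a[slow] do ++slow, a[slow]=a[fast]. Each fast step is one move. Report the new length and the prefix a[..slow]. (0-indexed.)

(s=0,f=1) a[fast]=1=a[slow] dup → fast++
(s=0,f=2) a[fast]=1=a[slow] dup → fast++
(s=0,f=3) a[fast]=2≠a[slow]=1 write a[1]=2 → slow++,fast++
(s=1,f=4) a[fast]=4≠a[slow]=2 write a[2]=4 → slow++,fast++
(s=2,f=5) a[fast]=5≠a[slow]=4 write a[3]=5 → slow++,fast++
(s=3,f=6) a[fast]=5=a[slow] dup → fast++
(s=3,f=7) a[fast]=6≠a[slow]=5 write a[4]=6 → slow++,fast++
(s=4,f=8) a[fast]=6=a[slow] dup → fast++
(s=4,f=9) a[fast]=7≠a[slow]=6 write a[5]=7 → slow++,fast++
(s=5,f=10) a[fast]=8≠a[slow]=7 write a[6]=8 → slow++,fast++
(s=6,f=11) a[fast]=8=a[slow] dup → fast++
(s=6,f=12) a[fast]=9≠a[slow]=8 write a[7]=9 → slow++,fast++
(s=7,f=13) a[fast]=10≠a[slow]=9 write a[8]=10 → slow++,fast++
(s=8,f=14) a[fast]=11≠a[slow]=10 write a[9]=11 → slow++,fast++
(s=9,f=15) a[fast]=11=a[slow] dup → fast++
(s=9,f=16) a[fast]=12≠a[slow]=11 write a[10]=12 → slow++,fast++
(s=10,f=17) a[fast]=13≠a[slow]=12 write a[11]=13 → slow++,fast++
(s=11,f=18) a[fast]=13=a[slow] dup → fast++
(s=11,f=19) a[fast]=14≠a[slow]=13 write a[12]=14 → slow++,fast++

length 13; prefix = [1, 2, 4, 5, 6, 7, 8, 9, 10, 11, 12, 13, 14]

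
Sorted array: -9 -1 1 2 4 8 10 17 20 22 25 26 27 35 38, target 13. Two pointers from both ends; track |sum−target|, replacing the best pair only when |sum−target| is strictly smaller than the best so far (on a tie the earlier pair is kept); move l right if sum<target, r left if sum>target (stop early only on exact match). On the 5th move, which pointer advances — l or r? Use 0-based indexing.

r

l=0 r=14: -9+38=29 d=16 *, r--
l=0 r=13: -9+35=26 d=13 *, r--
l=0 r=12: -9+27=18 d=5 *, r--
l=0 r=11: -9+26=17 d=4 *, r--
l=0 r=10: -9+25=16 d=3 *, r--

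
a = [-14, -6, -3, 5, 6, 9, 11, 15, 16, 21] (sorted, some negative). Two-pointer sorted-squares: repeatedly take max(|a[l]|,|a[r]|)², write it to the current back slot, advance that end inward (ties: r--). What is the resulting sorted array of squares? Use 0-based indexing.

[0,9] |-14|<=|21| out[9]=441 → r--
[0,8] |-14|<=|16| out[8]=256 → r--
[0,7] |-14|<=|15| out[7]=225 → r--
[0,6] |-14|>|11| out[6]=196 → l++
[1,6] |-6|<=|11| out[5]=121 → r--
[1,5] |-6|<=|9| out[4]=81 → r--
[1,4] |-6|<=|6| out[3]=36 → r--
[1,3] |-6|>|5| out[2]=36 → l++
[2,3] |-3|<=|5| out[1]=25 → r--
[2,2] |-3|<=|-3| out[0]=9 → r--

[9, 25, 36, 36, 81, 121, 196, 225, 256, 441]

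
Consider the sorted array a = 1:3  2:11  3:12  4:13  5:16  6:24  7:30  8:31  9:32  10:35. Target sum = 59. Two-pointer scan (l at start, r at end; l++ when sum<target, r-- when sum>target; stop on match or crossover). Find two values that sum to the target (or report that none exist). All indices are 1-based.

[1,10] 3+35=38 <59 → l++
[2,10] 11+35=46 <59 → l++
[3,10] 12+35=47 <59 → l++
[4,10] 13+35=48 <59 → l++
[5,10] 16+35=51 <59 → l++
[6,10] 24+35=59 → found

(24, 35)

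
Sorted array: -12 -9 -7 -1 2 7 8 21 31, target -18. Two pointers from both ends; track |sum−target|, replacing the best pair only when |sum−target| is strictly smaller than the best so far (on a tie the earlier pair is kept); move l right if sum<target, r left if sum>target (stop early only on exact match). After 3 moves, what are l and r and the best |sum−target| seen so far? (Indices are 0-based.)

[0,8] -12+31=19 d=37 * → r--
[0,7] -12+21=9 d=27 * → r--
[0,6] -12+8=-4 d=14 * → r--

l=0, r=5, best |Δ|=14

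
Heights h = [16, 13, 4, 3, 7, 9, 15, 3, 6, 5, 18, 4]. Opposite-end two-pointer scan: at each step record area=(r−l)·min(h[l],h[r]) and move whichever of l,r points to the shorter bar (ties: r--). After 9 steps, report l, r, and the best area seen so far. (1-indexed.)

l=1 r=12: min(16,4)*11=44 best=44 *, r--
l=1 r=11: min(16,18)*10=160 best=160 *, l++
l=2 r=11: min(13,18)*9=117 best=160, l++
l=3 r=11: min(4,18)*8=32 best=160, l++
l=4 r=11: min(3,18)*7=21 best=160, l++
l=5 r=11: min(7,18)*6=42 best=160, l++
l=6 r=11: min(9,18)*5=45 best=160, l++
l=7 r=11: min(15,18)*4=60 best=160, l++
l=8 r=11: min(3,18)*3=9 best=160, l++

l=9, r=11, best area=160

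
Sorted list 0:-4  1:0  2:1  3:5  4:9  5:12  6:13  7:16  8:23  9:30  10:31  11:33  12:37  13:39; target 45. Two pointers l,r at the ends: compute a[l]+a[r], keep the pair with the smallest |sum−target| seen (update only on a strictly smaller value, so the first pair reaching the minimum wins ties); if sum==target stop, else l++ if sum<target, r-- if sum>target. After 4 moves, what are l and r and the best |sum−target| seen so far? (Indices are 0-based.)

l=4, r=13, best |Δ|=1

l=0 r=13: -4+39=35 d=10 *, l++
l=1 r=13: 0+39=39 d=6 *, l++
l=2 r=13: 1+39=40 d=5 *, l++
l=3 r=13: 5+39=44 d=1 *, l++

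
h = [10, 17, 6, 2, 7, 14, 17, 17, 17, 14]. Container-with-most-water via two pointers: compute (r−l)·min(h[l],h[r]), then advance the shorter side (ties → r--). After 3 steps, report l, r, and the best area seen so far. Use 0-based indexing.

[0,9] min(10,14)*9=90 best=90 * → l++
[1,9] min(17,14)*8=112 best=112 * → r--
[1,8] min(17,17)*7=119 best=119 * → r--

l=1, r=7, best area=119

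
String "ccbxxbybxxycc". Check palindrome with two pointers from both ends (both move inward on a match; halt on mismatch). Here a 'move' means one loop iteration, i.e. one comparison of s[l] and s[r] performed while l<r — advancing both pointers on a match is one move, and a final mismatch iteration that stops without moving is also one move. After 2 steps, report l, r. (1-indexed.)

l=3, r=11

l=1 r=13: 'c'=='c', l++,r--
l=2 r=12: 'c'=='c', l++,r--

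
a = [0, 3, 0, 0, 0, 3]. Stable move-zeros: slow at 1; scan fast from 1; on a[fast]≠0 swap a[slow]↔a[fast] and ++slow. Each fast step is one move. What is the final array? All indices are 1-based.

slow=1 fast=1: a[fast]=0, fast++
slow=1 fast=2: a[fast]=3≠0 swap→a[1]=3, slow++,fast++
slow=2 fast=3: a[fast]=0, fast++
slow=2 fast=4: a[fast]=0, fast++
slow=2 fast=5: a[fast]=0, fast++
slow=2 fast=6: a[fast]=3≠0 swap→a[2]=3, slow++,fast++

[3, 3, 0, 0, 0, 0]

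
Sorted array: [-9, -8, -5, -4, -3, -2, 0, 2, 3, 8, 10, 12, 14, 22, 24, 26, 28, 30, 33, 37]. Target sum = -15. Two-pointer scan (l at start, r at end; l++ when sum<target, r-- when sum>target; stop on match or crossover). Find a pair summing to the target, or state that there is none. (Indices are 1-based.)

no pair

[1,20] -9+37=28 >-15 → r--
[1,19] -9+33=24 >-15 → r--
[1,18] -9+30=21 >-15 → r--
[1,17] -9+28=19 >-15 → r--
[1,16] -9+26=17 >-15 → r--
[1,15] -9+24=15 >-15 → r--
[1,14] -9+22=13 >-15 → r--
[1,13] -9+14=5 >-15 → r--
[1,12] -9+12=3 >-15 → r--
[1,11] -9+10=1 >-15 → r--
[1,10] -9+8=-1 >-15 → r--
[1,9] -9+3=-6 >-15 → r--
[1,8] -9+2=-7 >-15 → r--
[1,7] -9+0=-9 >-15 → r--
[1,6] -9+-2=-11 >-15 → r--
[1,5] -9+-3=-12 >-15 → r--
[1,4] -9+-4=-13 >-15 → r--
[1,3] -9+-5=-14 >-15 → r--
[1,2] -9+-8=-17 <-15 → l++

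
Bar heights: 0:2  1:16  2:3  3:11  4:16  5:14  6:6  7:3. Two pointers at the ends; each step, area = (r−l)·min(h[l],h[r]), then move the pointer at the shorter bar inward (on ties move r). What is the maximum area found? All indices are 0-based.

l=0 r=7: min(2,3)*7=14 best=14 *, l++
l=1 r=7: min(16,3)*6=18 best=18 *, r--
l=1 r=6: min(16,6)*5=30 best=30 *, r--
l=1 r=5: min(16,14)*4=56 best=56 *, r--
l=1 r=4: min(16,16)*3=48 best=56, r--
l=1 r=3: min(16,11)*2=22 best=56, r--
l=1 r=2: min(16,3)*1=3 best=56, r--

max area = 56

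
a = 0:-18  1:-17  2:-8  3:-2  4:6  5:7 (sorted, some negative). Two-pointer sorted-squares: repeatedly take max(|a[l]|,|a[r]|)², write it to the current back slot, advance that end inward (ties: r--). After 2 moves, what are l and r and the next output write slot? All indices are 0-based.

l=2, r=5, next write slot=3

[0,5] |-18|>|7| out[5]=324 → l++
[1,5] |-17|>|7| out[4]=289 → l++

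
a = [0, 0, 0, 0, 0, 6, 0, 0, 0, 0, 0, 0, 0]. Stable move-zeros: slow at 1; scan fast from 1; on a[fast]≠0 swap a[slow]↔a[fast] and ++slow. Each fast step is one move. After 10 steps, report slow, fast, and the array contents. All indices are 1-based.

slow=1 fast=1: a[fast]=0, fast++
slow=1 fast=2: a[fast]=0, fast++
slow=1 fast=3: a[fast]=0, fast++
slow=1 fast=4: a[fast]=0, fast++
slow=1 fast=5: a[fast]=0, fast++
slow=1 fast=6: a[fast]=6≠0 swap→a[1]=6, slow++,fast++
slow=2 fast=7: a[fast]=0, fast++
slow=2 fast=8: a[fast]=0, fast++
slow=2 fast=9: a[fast]=0, fast++
slow=2 fast=10: a[fast]=0, fast++

slow=2, fast=11, a=[6, 0, 0, 0, 0, 0, 0, 0, 0, 0, 0, 0, 0]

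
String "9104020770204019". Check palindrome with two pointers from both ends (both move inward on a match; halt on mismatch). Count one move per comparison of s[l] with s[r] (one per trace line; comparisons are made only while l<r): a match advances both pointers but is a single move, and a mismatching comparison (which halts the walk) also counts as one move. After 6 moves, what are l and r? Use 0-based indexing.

l=6, r=9

l=0 r=15: '9'=='9', l++,r--
l=1 r=14: '1'=='1', l++,r--
l=2 r=13: '0'=='0', l++,r--
l=3 r=12: '4'=='4', l++,r--
l=4 r=11: '0'=='0', l++,r--
l=5 r=10: '2'=='2', l++,r--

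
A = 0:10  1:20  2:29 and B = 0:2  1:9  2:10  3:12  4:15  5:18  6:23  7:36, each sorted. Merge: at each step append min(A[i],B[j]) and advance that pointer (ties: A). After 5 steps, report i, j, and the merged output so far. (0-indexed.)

[i=0,j=0] A[i]=10>B[j]=2 take 2 → j++
[i=0,j=1] A[i]=10>B[j]=9 take 9 → j++
[i=0,j=2] A[i]=10<=B[j]=10 take 10 → i++
[i=1,j=2] A[i]=20>B[j]=10 take 10 → j++
[i=1,j=3] A[i]=20>B[j]=12 take 12 → j++

i=1, j=4, merged so far=[2, 9, 10, 10, 12]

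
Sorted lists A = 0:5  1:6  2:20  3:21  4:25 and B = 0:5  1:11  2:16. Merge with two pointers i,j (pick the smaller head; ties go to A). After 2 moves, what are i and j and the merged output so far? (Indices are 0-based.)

i=0 j=0: A[i]=5<=B[j]=5 take 5, i++
i=1 j=0: A[i]=6>B[j]=5 take 5, j++

i=1, j=1, merged so far=[5, 5]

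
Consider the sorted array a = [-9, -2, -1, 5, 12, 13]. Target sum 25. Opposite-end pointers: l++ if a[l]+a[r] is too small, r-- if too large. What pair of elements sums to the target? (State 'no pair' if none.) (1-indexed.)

(12, 13)

[1,6] -9+13=4 <25 → l++
[2,6] -2+13=11 <25 → l++
[3,6] -1+13=12 <25 → l++
[4,6] 5+13=18 <25 → l++
[5,6] 12+13=25 → found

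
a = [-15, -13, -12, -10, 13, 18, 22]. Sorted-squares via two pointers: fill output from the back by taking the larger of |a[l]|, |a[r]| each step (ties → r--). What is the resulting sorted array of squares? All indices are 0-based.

l=0 r=6: |-15|<=|22| out[6]=484, r--
l=0 r=5: |-15|<=|18| out[5]=324, r--
l=0 r=4: |-15|>|13| out[4]=225, l++
l=1 r=4: |-13|<=|13| out[3]=169, r--
l=1 r=3: |-13|>|-10| out[2]=169, l++
l=2 r=3: |-12|>|-10| out[1]=144, l++
l=3 r=3: |-10|<=|-10| out[0]=100, r--

[100, 144, 169, 169, 225, 324, 484]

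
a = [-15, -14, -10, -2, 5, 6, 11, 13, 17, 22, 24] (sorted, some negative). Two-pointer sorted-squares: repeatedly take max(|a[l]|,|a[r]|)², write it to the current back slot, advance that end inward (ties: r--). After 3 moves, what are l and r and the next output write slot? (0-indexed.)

[0,10] |-15|<=|24| out[10]=576 → r--
[0,9] |-15|<=|22| out[9]=484 → r--
[0,8] |-15|<=|17| out[8]=289 → r--

l=0, r=7, next write slot=7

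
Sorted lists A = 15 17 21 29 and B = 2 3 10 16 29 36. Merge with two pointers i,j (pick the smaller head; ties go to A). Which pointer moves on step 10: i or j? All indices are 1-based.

[i=1,j=1] A[i]=15>B[j]=2 take 2 → j++
[i=1,j=2] A[i]=15>B[j]=3 take 3 → j++
[i=1,j=3] A[i]=15>B[j]=10 take 10 → j++
[i=1,j=4] A[i]=15<=B[j]=16 take 15 → i++
[i=2,j=4] A[i]=17>B[j]=16 take 16 → j++
[i=2,j=5] A[i]=17<=B[j]=29 take 17 → i++
[i=3,j=5] A[i]=21<=B[j]=29 take 21 → i++
[i=4,j=5] A[i]=29<=B[j]=29 take 29 → i++
[i=5,j=5] A done, take B[j]=29 → j++
[i=5,j=6] A done, take B[j]=36 → j++

j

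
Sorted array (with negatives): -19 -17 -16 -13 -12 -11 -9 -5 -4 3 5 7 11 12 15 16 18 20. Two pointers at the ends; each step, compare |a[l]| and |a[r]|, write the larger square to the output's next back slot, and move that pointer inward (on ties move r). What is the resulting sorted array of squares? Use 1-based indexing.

[9, 16, 25, 25, 49, 81, 121, 121, 144, 144, 169, 225, 256, 256, 289, 324, 361, 400]

l=1 r=18: |-19|<=|20| out[18]=400, r--
l=1 r=17: |-19|>|18| out[17]=361, l++
l=2 r=17: |-17|<=|18| out[16]=324, r--
l=2 r=16: |-17|>|16| out[15]=289, l++
l=3 r=16: |-16|<=|16| out[14]=256, r--
l=3 r=15: |-16|>|15| out[13]=256, l++
l=4 r=15: |-13|<=|15| out[12]=225, r--
l=4 r=14: |-13|>|12| out[11]=169, l++
l=5 r=14: |-12|<=|12| out[10]=144, r--
l=5 r=13: |-12|>|11| out[9]=144, l++
l=6 r=13: |-11|<=|11| out[8]=121, r--
l=6 r=12: |-11|>|7| out[7]=121, l++
l=7 r=12: |-9|>|7| out[6]=81, l++
l=8 r=12: |-5|<=|7| out[5]=49, r--
l=8 r=11: |-5|<=|5| out[4]=25, r--
l=8 r=10: |-5|>|3| out[3]=25, l++
l=9 r=10: |-4|>|3| out[2]=16, l++
l=10 r=10: |3|<=|3| out[1]=9, r--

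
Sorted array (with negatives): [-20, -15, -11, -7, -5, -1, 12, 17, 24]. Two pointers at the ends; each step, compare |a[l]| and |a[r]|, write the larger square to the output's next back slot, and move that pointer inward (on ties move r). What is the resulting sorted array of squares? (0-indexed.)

[1, 25, 49, 121, 144, 225, 289, 400, 576]

l=0 r=8: |-20|<=|24| out[8]=576, r--
l=0 r=7: |-20|>|17| out[7]=400, l++
l=1 r=7: |-15|<=|17| out[6]=289, r--
l=1 r=6: |-15|>|12| out[5]=225, l++
l=2 r=6: |-11|<=|12| out[4]=144, r--
l=2 r=5: |-11|>|-1| out[3]=121, l++
l=3 r=5: |-7|>|-1| out[2]=49, l++
l=4 r=5: |-5|>|-1| out[1]=25, l++
l=5 r=5: |-1|<=|-1| out[0]=1, r--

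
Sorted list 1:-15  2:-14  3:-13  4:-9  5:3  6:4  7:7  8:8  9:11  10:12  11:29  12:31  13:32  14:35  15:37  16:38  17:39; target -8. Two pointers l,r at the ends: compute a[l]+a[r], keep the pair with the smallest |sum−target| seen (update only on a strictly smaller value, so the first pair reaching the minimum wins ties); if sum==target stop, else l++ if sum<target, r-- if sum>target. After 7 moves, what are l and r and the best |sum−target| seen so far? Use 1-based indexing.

l=1 r=17: -15+39=24 d=32 *, r--
l=1 r=16: -15+38=23 d=31 *, r--
l=1 r=15: -15+37=22 d=30 *, r--
l=1 r=14: -15+35=20 d=28 *, r--
l=1 r=13: -15+32=17 d=25 *, r--
l=1 r=12: -15+31=16 d=24 *, r--
l=1 r=11: -15+29=14 d=22 *, r--

l=1, r=10, best |Δ|=22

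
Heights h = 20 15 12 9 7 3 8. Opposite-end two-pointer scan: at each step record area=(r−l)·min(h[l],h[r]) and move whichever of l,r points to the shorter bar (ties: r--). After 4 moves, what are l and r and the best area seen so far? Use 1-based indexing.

[1,7] min(20,8)*6=48 best=48 * → r--
[1,6] min(20,3)*5=15 best=48 → r--
[1,5] min(20,7)*4=28 best=48 → r--
[1,4] min(20,9)*3=27 best=48 → r--

l=1, r=3, best area=48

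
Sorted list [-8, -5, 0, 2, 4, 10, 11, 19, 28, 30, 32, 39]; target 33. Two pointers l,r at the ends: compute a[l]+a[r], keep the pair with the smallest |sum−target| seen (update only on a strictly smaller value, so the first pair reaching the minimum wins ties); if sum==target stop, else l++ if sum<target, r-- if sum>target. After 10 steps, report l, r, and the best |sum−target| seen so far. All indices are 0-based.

l=6, r=7, best |Δ|=1

[0,11] -8+39=31 d=2 * → l++
[1,11] -5+39=34 d=1 * → r--
[1,10] -5+32=27 d=6 → l++
[2,10] 0+32=32 d=1 → l++
[3,10] 2+32=34 d=1 → r--
[3,9] 2+30=32 d=1 → l++
[4,9] 4+30=34 d=1 → r--
[4,8] 4+28=32 d=1 → l++
[5,8] 10+28=38 d=5 → r--
[5,7] 10+19=29 d=4 → l++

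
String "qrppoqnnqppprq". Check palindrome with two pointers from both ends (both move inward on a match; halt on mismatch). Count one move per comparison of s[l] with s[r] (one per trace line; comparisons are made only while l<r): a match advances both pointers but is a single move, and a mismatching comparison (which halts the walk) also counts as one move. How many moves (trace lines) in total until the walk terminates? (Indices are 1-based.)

l=1 r=14: 'q'=='q', l++,r--
l=2 r=13: 'r'=='r', l++,r--
l=3 r=12: 'p'=='p', l++,r--
l=4 r=11: 'p'=='p', l++,r--
l=5 r=10: 'o'!='p', stop

5 moves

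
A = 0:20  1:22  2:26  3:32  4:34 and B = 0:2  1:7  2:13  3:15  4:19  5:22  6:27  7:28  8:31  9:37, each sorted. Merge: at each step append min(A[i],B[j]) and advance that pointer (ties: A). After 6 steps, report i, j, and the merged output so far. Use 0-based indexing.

i=1, j=5, merged so far=[2, 7, 13, 15, 19, 20]

[i=0,j=0] A[i]=20>B[j]=2 take 2 → j++
[i=0,j=1] A[i]=20>B[j]=7 take 7 → j++
[i=0,j=2] A[i]=20>B[j]=13 take 13 → j++
[i=0,j=3] A[i]=20>B[j]=15 take 15 → j++
[i=0,j=4] A[i]=20>B[j]=19 take 19 → j++
[i=0,j=5] A[i]=20<=B[j]=22 take 20 → i++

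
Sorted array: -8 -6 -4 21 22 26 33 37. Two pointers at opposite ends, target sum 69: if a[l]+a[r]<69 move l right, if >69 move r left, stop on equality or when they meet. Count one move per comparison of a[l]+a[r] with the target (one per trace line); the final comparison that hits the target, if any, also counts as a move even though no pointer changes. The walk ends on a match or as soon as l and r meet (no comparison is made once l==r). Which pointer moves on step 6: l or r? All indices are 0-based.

[0,7] -8+37=29 <69 → l++
[1,7] -6+37=31 <69 → l++
[2,7] -4+37=33 <69 → l++
[3,7] 21+37=58 <69 → l++
[4,7] 22+37=59 <69 → l++
[5,7] 26+37=63 <69 → l++

l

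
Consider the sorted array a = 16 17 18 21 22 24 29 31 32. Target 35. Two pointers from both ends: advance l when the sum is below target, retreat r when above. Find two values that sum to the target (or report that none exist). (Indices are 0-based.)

(17, 18)

l=0 r=8: 16+32=48 >35, r--
l=0 r=7: 16+31=47 >35, r--
l=0 r=6: 16+29=45 >35, r--
l=0 r=5: 16+24=40 >35, r--
l=0 r=4: 16+22=38 >35, r--
l=0 r=3: 16+21=37 >35, r--
l=0 r=2: 16+18=34 <35, l++
l=1 r=2: 17+18=35, found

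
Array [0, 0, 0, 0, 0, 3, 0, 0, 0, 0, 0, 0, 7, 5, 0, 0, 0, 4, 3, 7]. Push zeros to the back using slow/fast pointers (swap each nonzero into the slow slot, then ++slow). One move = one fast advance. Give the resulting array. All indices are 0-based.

(s=0,f=0) a[fast]=0 → fast++
(s=0,f=1) a[fast]=0 → fast++
(s=0,f=2) a[fast]=0 → fast++
(s=0,f=3) a[fast]=0 → fast++
(s=0,f=4) a[fast]=0 → fast++
(s=0,f=5) a[fast]=3≠0 swap→a[0]=3 → slow++,fast++
(s=1,f=6) a[fast]=0 → fast++
(s=1,f=7) a[fast]=0 → fast++
(s=1,f=8) a[fast]=0 → fast++
(s=1,f=9) a[fast]=0 → fast++
(s=1,f=10) a[fast]=0 → fast++
(s=1,f=11) a[fast]=0 → fast++
(s=1,f=12) a[fast]=7≠0 swap→a[1]=7 → slow++,fast++
(s=2,f=13) a[fast]=5≠0 swap→a[2]=5 → slow++,fast++
(s=3,f=14) a[fast]=0 → fast++
(s=3,f=15) a[fast]=0 → fast++
(s=3,f=16) a[fast]=0 → fast++
(s=3,f=17) a[fast]=4≠0 swap→a[3]=4 → slow++,fast++
(s=4,f=18) a[fast]=3≠0 swap→a[4]=3 → slow++,fast++
(s=5,f=19) a[fast]=7≠0 swap→a[5]=7 → slow++,fast++

[3, 7, 5, 4, 3, 7, 0, 0, 0, 0, 0, 0, 0, 0, 0, 0, 0, 0, 0, 0]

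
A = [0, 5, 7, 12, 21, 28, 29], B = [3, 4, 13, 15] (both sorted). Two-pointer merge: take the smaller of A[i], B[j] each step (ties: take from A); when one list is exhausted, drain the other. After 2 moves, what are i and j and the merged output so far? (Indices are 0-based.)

i=1, j=1, merged so far=[0, 3]

i=0 j=0: A[i]=0<=B[j]=3 take 0, i++
i=1 j=0: A[i]=5>B[j]=3 take 3, j++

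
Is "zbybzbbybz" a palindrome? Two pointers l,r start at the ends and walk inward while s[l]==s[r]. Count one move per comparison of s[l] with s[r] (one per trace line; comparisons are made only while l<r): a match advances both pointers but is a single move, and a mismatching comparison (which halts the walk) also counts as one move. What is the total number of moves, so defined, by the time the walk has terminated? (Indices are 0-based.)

5 moves

[0,9] 'z'=='z' → l++,r--
[1,8] 'b'=='b' → l++,r--
[2,7] 'y'=='y' → l++,r--
[3,6] 'b'=='b' → l++,r--
[4,5] 'z'!='b' → stop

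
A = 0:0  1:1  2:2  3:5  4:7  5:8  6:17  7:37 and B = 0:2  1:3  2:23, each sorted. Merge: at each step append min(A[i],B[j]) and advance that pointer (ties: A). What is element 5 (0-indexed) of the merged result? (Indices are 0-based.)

i=0 j=0: A[i]=0<=B[j]=2 take 0, i++
i=1 j=0: A[i]=1<=B[j]=2 take 1, i++
i=2 j=0: A[i]=2<=B[j]=2 take 2, i++
i=3 j=0: A[i]=5>B[j]=2 take 2, j++
i=3 j=1: A[i]=5>B[j]=3 take 3, j++
i=3 j=2: A[i]=5<=B[j]=23 take 5, i++
i=4 j=2: A[i]=7<=B[j]=23 take 7, i++
i=5 j=2: A[i]=8<=B[j]=23 take 8, i++
i=6 j=2: A[i]=17<=B[j]=23 take 17, i++
i=7 j=2: A[i]=37>B[j]=23 take 23, j++
i=7 j=3: B done, take A[i]=37, i++

merged[5] = 5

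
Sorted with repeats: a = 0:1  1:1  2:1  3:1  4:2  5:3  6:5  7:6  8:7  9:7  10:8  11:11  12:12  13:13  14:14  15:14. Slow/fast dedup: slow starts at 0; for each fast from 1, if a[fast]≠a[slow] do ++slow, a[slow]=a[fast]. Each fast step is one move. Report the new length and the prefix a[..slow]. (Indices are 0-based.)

length 11; prefix = [1, 2, 3, 5, 6, 7, 8, 11, 12, 13, 14]

slow=0 fast=1: a[fast]=1=a[slow] dup, fast++
slow=0 fast=2: a[fast]=1=a[slow] dup, fast++
slow=0 fast=3: a[fast]=1=a[slow] dup, fast++
slow=0 fast=4: a[fast]=2≠a[slow]=1 write a[1]=2, slow++,fast++
slow=1 fast=5: a[fast]=3≠a[slow]=2 write a[2]=3, slow++,fast++
slow=2 fast=6: a[fast]=5≠a[slow]=3 write a[3]=5, slow++,fast++
slow=3 fast=7: a[fast]=6≠a[slow]=5 write a[4]=6, slow++,fast++
slow=4 fast=8: a[fast]=7≠a[slow]=6 write a[5]=7, slow++,fast++
slow=5 fast=9: a[fast]=7=a[slow] dup, fast++
slow=5 fast=10: a[fast]=8≠a[slow]=7 write a[6]=8, slow++,fast++
slow=6 fast=11: a[fast]=11≠a[slow]=8 write a[7]=11, slow++,fast++
slow=7 fast=12: a[fast]=12≠a[slow]=11 write a[8]=12, slow++,fast++
slow=8 fast=13: a[fast]=13≠a[slow]=12 write a[9]=13, slow++,fast++
slow=9 fast=14: a[fast]=14≠a[slow]=13 write a[10]=14, slow++,fast++
slow=10 fast=15: a[fast]=14=a[slow] dup, fast++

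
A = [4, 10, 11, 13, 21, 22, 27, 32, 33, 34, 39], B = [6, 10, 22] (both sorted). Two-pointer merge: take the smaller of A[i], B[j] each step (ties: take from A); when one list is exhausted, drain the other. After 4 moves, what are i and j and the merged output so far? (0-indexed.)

i=0 j=0: A[i]=4<=B[j]=6 take 4, i++
i=1 j=0: A[i]=10>B[j]=6 take 6, j++
i=1 j=1: A[i]=10<=B[j]=10 take 10, i++
i=2 j=1: A[i]=11>B[j]=10 take 10, j++

i=2, j=2, merged so far=[4, 6, 10, 10]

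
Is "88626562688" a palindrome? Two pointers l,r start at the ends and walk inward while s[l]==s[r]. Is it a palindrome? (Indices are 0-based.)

palindrome

[0,10] '8'=='8' → l++,r--
[1,9] '8'=='8' → l++,r--
[2,8] '6'=='6' → l++,r--
[3,7] '2'=='2' → l++,r--
[4,6] '6'=='6' → l++,r--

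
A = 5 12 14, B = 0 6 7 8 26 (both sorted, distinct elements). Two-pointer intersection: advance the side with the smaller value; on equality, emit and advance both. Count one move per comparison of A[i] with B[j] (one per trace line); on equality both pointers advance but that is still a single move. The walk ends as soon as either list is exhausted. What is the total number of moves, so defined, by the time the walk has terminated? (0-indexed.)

7 moves

i=0 j=0: 5>0, j++
i=0 j=1: 5<6, i++
i=1 j=1: 12>6, j++
i=1 j=2: 12>7, j++
i=1 j=3: 12>8, j++
i=1 j=4: 12<26, i++
i=2 j=4: 14<26, i++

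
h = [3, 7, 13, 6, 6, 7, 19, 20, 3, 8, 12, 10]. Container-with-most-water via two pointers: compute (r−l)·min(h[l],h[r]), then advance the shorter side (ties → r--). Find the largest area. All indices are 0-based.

max area = 96

l=0 r=11: min(3,10)*11=33 best=33 *, l++
l=1 r=11: min(7,10)*10=70 best=70 *, l++
l=2 r=11: min(13,10)*9=90 best=90 *, r--
l=2 r=10: min(13,12)*8=96 best=96 *, r--
l=2 r=9: min(13,8)*7=56 best=96, r--
l=2 r=8: min(13,3)*6=18 best=96, r--
l=2 r=7: min(13,20)*5=65 best=96, l++
l=3 r=7: min(6,20)*4=24 best=96, l++
l=4 r=7: min(6,20)*3=18 best=96, l++
l=5 r=7: min(7,20)*2=14 best=96, l++
l=6 r=7: min(19,20)*1=19 best=96, l++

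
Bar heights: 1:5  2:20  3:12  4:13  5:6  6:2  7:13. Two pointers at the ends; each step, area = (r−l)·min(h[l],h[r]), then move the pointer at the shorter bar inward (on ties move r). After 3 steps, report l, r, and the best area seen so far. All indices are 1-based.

l=2, r=5, best area=65

l=1 r=7: min(5,13)*6=30 best=30 *, l++
l=2 r=7: min(20,13)*5=65 best=65 *, r--
l=2 r=6: min(20,2)*4=8 best=65, r--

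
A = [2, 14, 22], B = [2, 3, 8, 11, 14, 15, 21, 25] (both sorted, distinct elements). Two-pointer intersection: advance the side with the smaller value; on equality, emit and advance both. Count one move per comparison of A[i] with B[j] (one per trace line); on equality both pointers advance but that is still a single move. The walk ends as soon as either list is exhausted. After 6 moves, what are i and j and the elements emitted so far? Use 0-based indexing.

[i=0,j=0] 2==2 emit → i++,j++
[i=1,j=1] 14>3 → j++
[i=1,j=2] 14>8 → j++
[i=1,j=3] 14>11 → j++
[i=1,j=4] 14==14 emit → i++,j++
[i=2,j=5] 22>15 → j++

i=2, j=6, emitted=[2, 14]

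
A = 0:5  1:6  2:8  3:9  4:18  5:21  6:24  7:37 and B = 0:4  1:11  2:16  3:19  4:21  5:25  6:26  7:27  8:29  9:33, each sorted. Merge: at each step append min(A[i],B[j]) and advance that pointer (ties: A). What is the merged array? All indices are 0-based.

i=0 j=0: A[i]=5>B[j]=4 take 4, j++
i=0 j=1: A[i]=5<=B[j]=11 take 5, i++
i=1 j=1: A[i]=6<=B[j]=11 take 6, i++
i=2 j=1: A[i]=8<=B[j]=11 take 8, i++
i=3 j=1: A[i]=9<=B[j]=11 take 9, i++
i=4 j=1: A[i]=18>B[j]=11 take 11, j++
i=4 j=2: A[i]=18>B[j]=16 take 16, j++
i=4 j=3: A[i]=18<=B[j]=19 take 18, i++
i=5 j=3: A[i]=21>B[j]=19 take 19, j++
i=5 j=4: A[i]=21<=B[j]=21 take 21, i++
i=6 j=4: A[i]=24>B[j]=21 take 21, j++
i=6 j=5: A[i]=24<=B[j]=25 take 24, i++
i=7 j=5: A[i]=37>B[j]=25 take 25, j++
i=7 j=6: A[i]=37>B[j]=26 take 26, j++
i=7 j=7: A[i]=37>B[j]=27 take 27, j++
i=7 j=8: A[i]=37>B[j]=29 take 29, j++
i=7 j=9: A[i]=37>B[j]=33 take 33, j++
i=7 j=10: B done, take A[i]=37, i++

[4, 5, 6, 8, 9, 11, 16, 18, 19, 21, 21, 24, 25, 26, 27, 29, 33, 37]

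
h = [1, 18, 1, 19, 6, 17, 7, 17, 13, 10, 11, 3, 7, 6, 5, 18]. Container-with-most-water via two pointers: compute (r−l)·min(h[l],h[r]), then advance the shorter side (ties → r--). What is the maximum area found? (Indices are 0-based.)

max area = 252

l=0 r=15: min(1,18)*15=15 best=15 *, l++
l=1 r=15: min(18,18)*14=252 best=252 *, r--
l=1 r=14: min(18,5)*13=65 best=252, r--
l=1 r=13: min(18,6)*12=72 best=252, r--
l=1 r=12: min(18,7)*11=77 best=252, r--
l=1 r=11: min(18,3)*10=30 best=252, r--
l=1 r=10: min(18,11)*9=99 best=252, r--
l=1 r=9: min(18,10)*8=80 best=252, r--
l=1 r=8: min(18,13)*7=91 best=252, r--
l=1 r=7: min(18,17)*6=102 best=252, r--
l=1 r=6: min(18,7)*5=35 best=252, r--
l=1 r=5: min(18,17)*4=68 best=252, r--
l=1 r=4: min(18,6)*3=18 best=252, r--
l=1 r=3: min(18,19)*2=36 best=252, l++
l=2 r=3: min(1,19)*1=1 best=252, l++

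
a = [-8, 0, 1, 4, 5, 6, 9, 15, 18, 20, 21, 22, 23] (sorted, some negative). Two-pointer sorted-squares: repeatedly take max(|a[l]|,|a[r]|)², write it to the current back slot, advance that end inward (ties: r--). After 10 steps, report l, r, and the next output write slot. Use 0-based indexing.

[0,12] |-8|<=|23| out[12]=529 → r--
[0,11] |-8|<=|22| out[11]=484 → r--
[0,10] |-8|<=|21| out[10]=441 → r--
[0,9] |-8|<=|20| out[9]=400 → r--
[0,8] |-8|<=|18| out[8]=324 → r--
[0,7] |-8|<=|15| out[7]=225 → r--
[0,6] |-8|<=|9| out[6]=81 → r--
[0,5] |-8|>|6| out[5]=64 → l++
[1,5] |0|<=|6| out[4]=36 → r--
[1,4] |0|<=|5| out[3]=25 → r--

l=1, r=3, next write slot=2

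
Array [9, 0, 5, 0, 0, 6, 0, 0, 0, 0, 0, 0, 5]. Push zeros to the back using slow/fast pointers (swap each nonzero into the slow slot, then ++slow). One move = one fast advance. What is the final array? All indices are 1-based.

[9, 5, 6, 5, 0, 0, 0, 0, 0, 0, 0, 0, 0]

(s=1,f=1) a[fast]=9≠0 swap→a[1]=9 → slow++,fast++
(s=2,f=2) a[fast]=0 → fast++
(s=2,f=3) a[fast]=5≠0 swap→a[2]=5 → slow++,fast++
(s=3,f=4) a[fast]=0 → fast++
(s=3,f=5) a[fast]=0 → fast++
(s=3,f=6) a[fast]=6≠0 swap→a[3]=6 → slow++,fast++
(s=4,f=7) a[fast]=0 → fast++
(s=4,f=8) a[fast]=0 → fast++
(s=4,f=9) a[fast]=0 → fast++
(s=4,f=10) a[fast]=0 → fast++
(s=4,f=11) a[fast]=0 → fast++
(s=4,f=12) a[fast]=0 → fast++
(s=4,f=13) a[fast]=5≠0 swap→a[4]=5 → slow++,fast++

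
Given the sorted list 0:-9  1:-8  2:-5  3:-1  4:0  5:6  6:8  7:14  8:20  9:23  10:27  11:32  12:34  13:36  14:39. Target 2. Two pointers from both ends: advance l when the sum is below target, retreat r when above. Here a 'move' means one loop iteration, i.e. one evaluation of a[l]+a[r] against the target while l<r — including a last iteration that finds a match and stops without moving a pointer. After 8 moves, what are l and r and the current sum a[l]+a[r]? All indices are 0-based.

[0,14] -9+39=30 >2 → r--
[0,13] -9+36=27 >2 → r--
[0,12] -9+34=25 >2 → r--
[0,11] -9+32=23 >2 → r--
[0,10] -9+27=18 >2 → r--
[0,9] -9+23=14 >2 → r--
[0,8] -9+20=11 >2 → r--
[0,7] -9+14=5 >2 → r--

l=0, r=6, sum=-1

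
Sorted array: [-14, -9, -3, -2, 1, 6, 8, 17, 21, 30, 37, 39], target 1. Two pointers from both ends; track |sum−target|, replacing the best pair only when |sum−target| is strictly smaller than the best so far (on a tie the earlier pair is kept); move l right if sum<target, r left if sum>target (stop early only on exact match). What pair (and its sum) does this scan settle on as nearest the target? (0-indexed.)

l=0 r=11: -14+39=25 d=24 *, r--
l=0 r=10: -14+37=23 d=22 *, r--
l=0 r=9: -14+30=16 d=15 *, r--
l=0 r=8: -14+21=7 d=6 *, r--
l=0 r=7: -14+17=3 d=2 *, r--
l=0 r=6: -14+8=-6 d=7, l++
l=1 r=6: -9+8=-1 d=2, l++
l=2 r=6: -3+8=5 d=4, r--
l=2 r=5: -3+6=3 d=2, r--
l=2 r=4: -3+1=-2 d=3, l++
l=3 r=4: -2+1=-1 d=2, l++

pair (-14, 17) with sum 3 (|Δ|=2)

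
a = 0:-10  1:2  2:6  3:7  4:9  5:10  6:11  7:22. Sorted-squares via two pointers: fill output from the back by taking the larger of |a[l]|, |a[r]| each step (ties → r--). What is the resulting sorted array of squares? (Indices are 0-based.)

l=0 r=7: |-10|<=|22| out[7]=484, r--
l=0 r=6: |-10|<=|11| out[6]=121, r--
l=0 r=5: |-10|<=|10| out[5]=100, r--
l=0 r=4: |-10|>|9| out[4]=100, l++
l=1 r=4: |2|<=|9| out[3]=81, r--
l=1 r=3: |2|<=|7| out[2]=49, r--
l=1 r=2: |2|<=|6| out[1]=36, r--
l=1 r=1: |2|<=|2| out[0]=4, r--

[4, 36, 49, 81, 100, 100, 121, 484]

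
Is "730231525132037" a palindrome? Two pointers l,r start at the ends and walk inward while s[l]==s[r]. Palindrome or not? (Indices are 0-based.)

[0,14] '7'=='7' → l++,r--
[1,13] '3'=='3' → l++,r--
[2,12] '0'=='0' → l++,r--
[3,11] '2'=='2' → l++,r--
[4,10] '3'=='3' → l++,r--
[5,9] '1'=='1' → l++,r--
[6,8] '5'=='5' → l++,r--

palindrome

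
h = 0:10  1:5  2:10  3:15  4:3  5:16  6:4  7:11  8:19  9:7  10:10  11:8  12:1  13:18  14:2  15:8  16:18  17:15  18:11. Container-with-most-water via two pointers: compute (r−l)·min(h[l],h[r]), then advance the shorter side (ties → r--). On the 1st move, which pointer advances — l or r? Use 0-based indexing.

l

l=0 r=18: min(10,11)*18=180 best=180 *, l++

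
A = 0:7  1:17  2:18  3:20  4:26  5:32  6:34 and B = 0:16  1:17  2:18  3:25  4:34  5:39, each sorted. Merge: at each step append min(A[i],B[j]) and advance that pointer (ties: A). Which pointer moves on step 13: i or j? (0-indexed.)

j

[i=0,j=0] A[i]=7<=B[j]=16 take 7 → i++
[i=1,j=0] A[i]=17>B[j]=16 take 16 → j++
[i=1,j=1] A[i]=17<=B[j]=17 take 17 → i++
[i=2,j=1] A[i]=18>B[j]=17 take 17 → j++
[i=2,j=2] A[i]=18<=B[j]=18 take 18 → i++
[i=3,j=2] A[i]=20>B[j]=18 take 18 → j++
[i=3,j=3] A[i]=20<=B[j]=25 take 20 → i++
[i=4,j=3] A[i]=26>B[j]=25 take 25 → j++
[i=4,j=4] A[i]=26<=B[j]=34 take 26 → i++
[i=5,j=4] A[i]=32<=B[j]=34 take 32 → i++
[i=6,j=4] A[i]=34<=B[j]=34 take 34 → i++
[i=7,j=4] A done, take B[j]=34 → j++
[i=7,j=5] A done, take B[j]=39 → j++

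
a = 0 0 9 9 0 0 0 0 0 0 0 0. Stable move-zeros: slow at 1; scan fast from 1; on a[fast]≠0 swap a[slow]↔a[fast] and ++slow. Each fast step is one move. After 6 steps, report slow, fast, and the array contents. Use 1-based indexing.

slow=3, fast=7, a=[9, 9, 0, 0, 0, 0, 0, 0, 0, 0, 0, 0]

(s=1,f=1) a[fast]=0 → fast++
(s=1,f=2) a[fast]=0 → fast++
(s=1,f=3) a[fast]=9≠0 swap→a[1]=9 → slow++,fast++
(s=2,f=4) a[fast]=9≠0 swap→a[2]=9 → slow++,fast++
(s=3,f=5) a[fast]=0 → fast++
(s=3,f=6) a[fast]=0 → fast++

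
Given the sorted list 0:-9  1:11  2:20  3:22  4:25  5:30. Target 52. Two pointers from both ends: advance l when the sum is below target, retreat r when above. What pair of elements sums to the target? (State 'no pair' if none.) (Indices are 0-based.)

(22, 30)

l=0 r=5: -9+30=21 <52, l++
l=1 r=5: 11+30=41 <52, l++
l=2 r=5: 20+30=50 <52, l++
l=3 r=5: 22+30=52, found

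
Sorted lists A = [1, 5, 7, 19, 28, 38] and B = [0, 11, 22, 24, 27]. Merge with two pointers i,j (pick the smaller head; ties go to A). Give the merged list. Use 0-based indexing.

[i=0,j=0] A[i]=1>B[j]=0 take 0 → j++
[i=0,j=1] A[i]=1<=B[j]=11 take 1 → i++
[i=1,j=1] A[i]=5<=B[j]=11 take 5 → i++
[i=2,j=1] A[i]=7<=B[j]=11 take 7 → i++
[i=3,j=1] A[i]=19>B[j]=11 take 11 → j++
[i=3,j=2] A[i]=19<=B[j]=22 take 19 → i++
[i=4,j=2] A[i]=28>B[j]=22 take 22 → j++
[i=4,j=3] A[i]=28>B[j]=24 take 24 → j++
[i=4,j=4] A[i]=28>B[j]=27 take 27 → j++
[i=4,j=5] B done, take A[i]=28 → i++
[i=5,j=5] B done, take A[i]=38 → i++

[0, 1, 5, 7, 11, 19, 22, 24, 27, 28, 38]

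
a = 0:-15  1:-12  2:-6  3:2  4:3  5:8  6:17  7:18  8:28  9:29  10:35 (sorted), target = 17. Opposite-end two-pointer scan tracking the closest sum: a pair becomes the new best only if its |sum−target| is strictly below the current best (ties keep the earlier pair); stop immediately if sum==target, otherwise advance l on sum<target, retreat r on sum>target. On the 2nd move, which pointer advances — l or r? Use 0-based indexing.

[0,10] -15+35=20 d=3 * → r--
[0,9] -15+29=14 d=3 → l++

l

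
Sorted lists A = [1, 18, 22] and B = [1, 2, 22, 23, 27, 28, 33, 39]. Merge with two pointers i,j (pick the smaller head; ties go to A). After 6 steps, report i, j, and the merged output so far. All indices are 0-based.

i=3, j=3, merged so far=[1, 1, 2, 18, 22, 22]

i=0 j=0: A[i]=1<=B[j]=1 take 1, i++
i=1 j=0: A[i]=18>B[j]=1 take 1, j++
i=1 j=1: A[i]=18>B[j]=2 take 2, j++
i=1 j=2: A[i]=18<=B[j]=22 take 18, i++
i=2 j=2: A[i]=22<=B[j]=22 take 22, i++
i=3 j=2: A done, take B[j]=22, j++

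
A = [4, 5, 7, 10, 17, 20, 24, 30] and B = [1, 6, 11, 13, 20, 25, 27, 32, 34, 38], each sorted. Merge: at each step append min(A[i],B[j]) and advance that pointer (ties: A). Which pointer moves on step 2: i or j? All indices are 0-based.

[i=0,j=0] A[i]=4>B[j]=1 take 1 → j++
[i=0,j=1] A[i]=4<=B[j]=6 take 4 → i++

i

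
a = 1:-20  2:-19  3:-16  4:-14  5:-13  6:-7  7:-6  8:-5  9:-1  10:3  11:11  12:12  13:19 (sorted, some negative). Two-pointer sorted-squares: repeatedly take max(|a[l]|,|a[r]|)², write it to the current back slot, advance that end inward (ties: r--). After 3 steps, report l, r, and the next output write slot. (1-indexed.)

l=3, r=12, next write slot=10

[1,13] |-20|>|19| out[13]=400 → l++
[2,13] |-19|<=|19| out[12]=361 → r--
[2,12] |-19|>|12| out[11]=361 → l++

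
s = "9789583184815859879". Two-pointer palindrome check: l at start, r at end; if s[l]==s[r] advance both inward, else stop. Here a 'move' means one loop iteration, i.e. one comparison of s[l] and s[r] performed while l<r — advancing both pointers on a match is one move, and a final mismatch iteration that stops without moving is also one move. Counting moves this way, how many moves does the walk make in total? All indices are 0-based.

l=0 r=18: '9'=='9', l++,r--
l=1 r=17: '7'=='7', l++,r--
l=2 r=16: '8'=='8', l++,r--
l=3 r=15: '9'=='9', l++,r--
l=4 r=14: '5'=='5', l++,r--
l=5 r=13: '8'=='8', l++,r--
l=6 r=12: '3'!='5', stop

7 moves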